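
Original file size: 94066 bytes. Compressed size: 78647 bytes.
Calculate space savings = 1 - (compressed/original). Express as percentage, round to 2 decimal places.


ratio = compressed/original = 78647/94066 = 0.836083
savings = 1 - ratio = 1 - 0.836083 = 0.163917
as a percentage: 0.163917 * 100 = 16.39%

Space savings = 1 - 78647/94066 = 16.39%


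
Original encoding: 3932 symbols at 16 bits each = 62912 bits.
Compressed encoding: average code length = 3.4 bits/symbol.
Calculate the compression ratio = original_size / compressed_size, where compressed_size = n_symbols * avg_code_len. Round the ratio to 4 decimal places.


original_size = n_symbols * orig_bits = 3932 * 16 = 62912 bits
compressed_size = n_symbols * avg_code_len = 3932 * 3.4 = 13368.8 bits
ratio = original_size / compressed_size = 62912 / 13368.8 = 4.7059

Compression ratio = 4.7059


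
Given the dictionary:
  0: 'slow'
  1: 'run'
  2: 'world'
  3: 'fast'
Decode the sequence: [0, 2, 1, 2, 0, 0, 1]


Look up each index in the dictionary:
  0 -> 'slow'
  2 -> 'world'
  1 -> 'run'
  2 -> 'world'
  0 -> 'slow'
  0 -> 'slow'
  1 -> 'run'

Decoded: "slow world run world slow slow run"


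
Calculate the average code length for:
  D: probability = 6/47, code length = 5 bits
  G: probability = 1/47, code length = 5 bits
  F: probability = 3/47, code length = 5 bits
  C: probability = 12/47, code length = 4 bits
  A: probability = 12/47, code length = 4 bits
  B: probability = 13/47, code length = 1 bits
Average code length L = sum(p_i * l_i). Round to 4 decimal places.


Weighted contributions p_i * l_i:
  D: (6/47) * 5 = 30/47
  G: (1/47) * 5 = 5/47
  F: (3/47) * 5 = 15/47
  C: (12/47) * 4 = 48/47
  A: (12/47) * 4 = 48/47
  B: (13/47) * 1 = 13/47
Sum = (30 + 5 + 15 + 48 + 48 + 13)/47 = 159/47

L = 159/47 = 3.3830 bits/symbol


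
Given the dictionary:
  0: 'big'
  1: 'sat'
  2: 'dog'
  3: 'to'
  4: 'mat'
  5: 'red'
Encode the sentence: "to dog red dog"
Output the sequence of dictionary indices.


Look up each word in the dictionary:
  'to' -> 3
  'dog' -> 2
  'red' -> 5
  'dog' -> 2

Encoded: [3, 2, 5, 2]


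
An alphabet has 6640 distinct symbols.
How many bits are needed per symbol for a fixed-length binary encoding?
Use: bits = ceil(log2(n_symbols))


log2(6640) = 12.697
Bracket: 2^12 = 4096 < 6640 <= 2^13 = 8192
So ceil(log2(6640)) = 13

bits = ceil(log2(6640)) = ceil(12.697) = 13 bits


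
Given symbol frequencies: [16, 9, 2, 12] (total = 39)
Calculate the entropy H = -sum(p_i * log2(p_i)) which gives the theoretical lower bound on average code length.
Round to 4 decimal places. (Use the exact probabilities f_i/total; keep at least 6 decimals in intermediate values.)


Per-symbol terms -p_i * log2(p_i) with p_i = f_i/39:
  p = 16/39 = 0.410256: log2(p) = -1.285402, -p*log2(p) = 0.527345
  p = 9/39 = 0.230769: log2(p) = -2.115477, -p*log2(p) = 0.488187
  p = 2/39 = 0.051282: log2(p) = -4.285402, -p*log2(p) = 0.219764
  p = 12/39 = 0.307692: log2(p) = -1.700440, -p*log2(p) = 0.523212
H = 0.527345 + 0.488187 + 0.219764 + 0.523212 = 1.758508

H = 1.7585 bits/symbol


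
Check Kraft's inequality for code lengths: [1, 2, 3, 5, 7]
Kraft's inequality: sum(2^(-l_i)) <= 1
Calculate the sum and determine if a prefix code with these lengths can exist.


Sum = 2^(-1) + 2^(-2) + 2^(-3) + 2^(-5) + 2^(-7)
    = 0.5 + 0.25 + 0.125 + 0.03125 + 0.0078125
    = 117/128 = 0.9140625
Since 0.9140625 <= 1, Kraft's inequality IS satisfied.
A prefix code with these lengths CAN exist.

Kraft sum = 0.9140625. Satisfied.


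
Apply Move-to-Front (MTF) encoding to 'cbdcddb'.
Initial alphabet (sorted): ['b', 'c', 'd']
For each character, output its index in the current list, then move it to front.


MTF encoding:
'c': index 1 in ['b', 'c', 'd'] -> ['c', 'b', 'd']
'b': index 1 in ['c', 'b', 'd'] -> ['b', 'c', 'd']
'd': index 2 in ['b', 'c', 'd'] -> ['d', 'b', 'c']
'c': index 2 in ['d', 'b', 'c'] -> ['c', 'd', 'b']
'd': index 1 in ['c', 'd', 'b'] -> ['d', 'c', 'b']
'd': index 0 in ['d', 'c', 'b'] -> ['d', 'c', 'b']
'b': index 2 in ['d', 'c', 'b'] -> ['b', 'd', 'c']


Output: [1, 1, 2, 2, 1, 0, 2]


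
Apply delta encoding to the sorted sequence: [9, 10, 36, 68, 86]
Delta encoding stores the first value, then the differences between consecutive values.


First value: 9
Deltas:
  10 - 9 = 1
  36 - 10 = 26
  68 - 36 = 32
  86 - 68 = 18


Delta encoded: [9, 1, 26, 32, 18]


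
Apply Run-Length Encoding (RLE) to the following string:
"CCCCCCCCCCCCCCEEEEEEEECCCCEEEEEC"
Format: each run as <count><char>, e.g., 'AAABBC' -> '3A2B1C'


Scanning runs left to right:
  i=0: run of 'C' x 14 -> '14C'
  i=14: run of 'E' x 8 -> '8E'
  i=22: run of 'C' x 4 -> '4C'
  i=26: run of 'E' x 5 -> '5E'
  i=31: run of 'C' x 1 -> '1C'

RLE = 14C8E4C5E1C


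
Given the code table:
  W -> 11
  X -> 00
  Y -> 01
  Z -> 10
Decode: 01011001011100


Decoding:
01 -> Y
01 -> Y
10 -> Z
01 -> Y
01 -> Y
11 -> W
00 -> X


Result: YYZYYWX


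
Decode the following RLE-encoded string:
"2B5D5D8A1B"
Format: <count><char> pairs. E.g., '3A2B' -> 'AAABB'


Expanding each <count><char> pair:
  2B -> 'BB'
  5D -> 'DDDDD'
  5D -> 'DDDDD'
  8A -> 'AAAAAAAA'
  1B -> 'B'

Decoded = BBDDDDDDDDDDAAAAAAAAB


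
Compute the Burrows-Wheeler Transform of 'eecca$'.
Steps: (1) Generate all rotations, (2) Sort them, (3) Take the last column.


Rotations (sorted):
  0: $eecca -> last char: a
  1: a$eecc -> last char: c
  2: ca$eec -> last char: c
  3: cca$ee -> last char: e
  4: ecca$e -> last char: e
  5: eecca$ -> last char: $


BWT = accee$


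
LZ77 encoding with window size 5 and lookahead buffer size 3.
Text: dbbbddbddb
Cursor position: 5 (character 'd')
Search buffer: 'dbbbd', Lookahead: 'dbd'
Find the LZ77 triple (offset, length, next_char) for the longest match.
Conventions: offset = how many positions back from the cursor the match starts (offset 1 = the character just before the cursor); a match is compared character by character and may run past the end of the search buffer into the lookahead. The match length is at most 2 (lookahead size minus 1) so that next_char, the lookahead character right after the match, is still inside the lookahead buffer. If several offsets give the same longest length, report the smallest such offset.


Try each offset into the search buffer:
  offset=1 (pos 4, char 'd'): match length 1
  offset=2 (pos 3, char 'b'): match length 0
  offset=3 (pos 2, char 'b'): match length 0
  offset=4 (pos 1, char 'b'): match length 0
  offset=5 (pos 0, char 'd'): match length 2
Longest match has length 2 at offset 5.
next_char = character at position 5 + 2 = 7 -> 'd'

Best match: offset=5, length=2 (matching 'db' starting at position 0)
LZ77 triple: (5, 2, 'd')


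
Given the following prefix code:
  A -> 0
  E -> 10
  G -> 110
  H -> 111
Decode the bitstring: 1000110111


Decoding step by step:
Bits 10 -> E
Bits 0 -> A
Bits 0 -> A
Bits 110 -> G
Bits 111 -> H


Decoded message: EAAGH


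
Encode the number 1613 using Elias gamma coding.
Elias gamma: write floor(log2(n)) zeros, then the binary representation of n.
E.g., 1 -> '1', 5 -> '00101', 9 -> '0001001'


num_bits = floor(log2(1613)) + 1 = 11
leading_zeros = num_bits - 1 = 10
binary(1613) = 11001001101

Elias gamma(1613) = '0000000000' + '11001001101' = 000000000011001001101 (21 bits)


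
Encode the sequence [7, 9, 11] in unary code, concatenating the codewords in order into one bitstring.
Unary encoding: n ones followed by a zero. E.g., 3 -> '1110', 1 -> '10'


Encode each number as n ones followed by a terminating 0:
  7 -> 11111110 (8 bits)
  9 -> 1111111110 (10 bits)
  11 -> 111111111110 (12 bits)
Total length = 8 + 10 + 12 = 30 bits.

Unary([7, 9, 11]) = 111111101111111110111111111110 (30 bits)


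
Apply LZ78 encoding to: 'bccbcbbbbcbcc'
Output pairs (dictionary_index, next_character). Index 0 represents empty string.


LZ78 encoding steps:
Dictionary: {0: ''}
Step 1: w='' (idx 0), next='b' -> output (0, 'b'), add 'b' as idx 1
Step 2: w='' (idx 0), next='c' -> output (0, 'c'), add 'c' as idx 2
Step 3: w='c' (idx 2), next='b' -> output (2, 'b'), add 'cb' as idx 3
Step 4: w='cb' (idx 3), next='b' -> output (3, 'b'), add 'cbb' as idx 4
Step 5: w='b' (idx 1), next='b' -> output (1, 'b'), add 'bb' as idx 5
Step 6: w='cb' (idx 3), next='c' -> output (3, 'c'), add 'cbc' as idx 6
Step 7: w='c' (idx 2), end of input -> output (2, '')


Encoded: [(0, 'b'), (0, 'c'), (2, 'b'), (3, 'b'), (1, 'b'), (3, 'c'), (2, '')]


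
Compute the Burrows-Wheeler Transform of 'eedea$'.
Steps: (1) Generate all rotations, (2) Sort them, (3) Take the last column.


Rotations (sorted):
  0: $eedea -> last char: a
  1: a$eede -> last char: e
  2: dea$ee -> last char: e
  3: ea$eed -> last char: d
  4: edea$e -> last char: e
  5: eedea$ -> last char: $


BWT = aeede$


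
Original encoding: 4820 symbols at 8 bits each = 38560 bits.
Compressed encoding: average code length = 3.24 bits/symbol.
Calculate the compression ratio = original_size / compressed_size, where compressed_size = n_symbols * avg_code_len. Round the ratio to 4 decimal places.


original_size = n_symbols * orig_bits = 4820 * 8 = 38560 bits
compressed_size = n_symbols * avg_code_len = 4820 * 3.24 = 15616.8 bits
ratio = original_size / compressed_size = 38560 / 15616.8 = 2.4691

Compression ratio = 2.4691


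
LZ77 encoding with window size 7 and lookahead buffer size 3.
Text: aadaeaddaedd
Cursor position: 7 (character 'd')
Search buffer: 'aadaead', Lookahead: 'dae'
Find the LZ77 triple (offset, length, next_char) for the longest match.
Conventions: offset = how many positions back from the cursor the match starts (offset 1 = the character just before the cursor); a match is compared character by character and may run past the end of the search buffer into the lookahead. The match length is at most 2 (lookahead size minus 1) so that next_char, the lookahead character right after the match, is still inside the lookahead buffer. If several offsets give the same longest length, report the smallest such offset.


Try each offset into the search buffer:
  offset=1 (pos 6, char 'd'): match length 1
  offset=2 (pos 5, char 'a'): match length 0
  offset=3 (pos 4, char 'e'): match length 0
  offset=4 (pos 3, char 'a'): match length 0
  offset=5 (pos 2, char 'd'): match length 2
  offset=6 (pos 1, char 'a'): match length 0
  offset=7 (pos 0, char 'a'): match length 0
Longest match has length 2 at offset 5.
next_char = character at position 7 + 2 = 9 -> 'e'

Best match: offset=5, length=2 (matching 'da' starting at position 2)
LZ77 triple: (5, 2, 'e')


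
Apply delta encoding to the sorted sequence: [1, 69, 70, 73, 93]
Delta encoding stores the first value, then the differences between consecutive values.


First value: 1
Deltas:
  69 - 1 = 68
  70 - 69 = 1
  73 - 70 = 3
  93 - 73 = 20


Delta encoded: [1, 68, 1, 3, 20]


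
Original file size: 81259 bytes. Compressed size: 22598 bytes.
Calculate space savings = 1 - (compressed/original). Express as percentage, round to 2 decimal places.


ratio = compressed/original = 22598/81259 = 0.278098
savings = 1 - ratio = 1 - 0.278098 = 0.721902
as a percentage: 0.721902 * 100 = 72.19%

Space savings = 1 - 22598/81259 = 72.19%


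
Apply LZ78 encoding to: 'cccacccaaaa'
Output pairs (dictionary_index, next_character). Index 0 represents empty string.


LZ78 encoding steps:
Dictionary: {0: ''}
Step 1: w='' (idx 0), next='c' -> output (0, 'c'), add 'c' as idx 1
Step 2: w='c' (idx 1), next='c' -> output (1, 'c'), add 'cc' as idx 2
Step 3: w='' (idx 0), next='a' -> output (0, 'a'), add 'a' as idx 3
Step 4: w='cc' (idx 2), next='c' -> output (2, 'c'), add 'ccc' as idx 4
Step 5: w='a' (idx 3), next='a' -> output (3, 'a'), add 'aa' as idx 5
Step 6: w='aa' (idx 5), end of input -> output (5, '')


Encoded: [(0, 'c'), (1, 'c'), (0, 'a'), (2, 'c'), (3, 'a'), (5, '')]


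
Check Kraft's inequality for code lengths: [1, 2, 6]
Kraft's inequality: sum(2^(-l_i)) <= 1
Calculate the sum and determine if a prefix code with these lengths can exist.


Sum = 2^(-1) + 2^(-2) + 2^(-6)
    = 0.5 + 0.25 + 0.015625
    = 49/64 = 0.765625
Since 0.765625 <= 1, Kraft's inequality IS satisfied.
A prefix code with these lengths CAN exist.

Kraft sum = 0.765625. Satisfied.


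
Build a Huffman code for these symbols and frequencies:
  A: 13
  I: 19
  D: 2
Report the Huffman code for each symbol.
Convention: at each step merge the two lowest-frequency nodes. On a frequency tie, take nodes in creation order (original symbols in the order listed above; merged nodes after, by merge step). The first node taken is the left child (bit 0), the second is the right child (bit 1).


Huffman tree construction:
Step 1: Merge D(2) + A(13) = 15
Step 2: Merge (D+A)(15) + I(19) = 34
Read each symbol's code off the tree from the root (left child = 0, right child = 1).

Codes:
  A: 01 (length 2)
  I: 1 (length 1)
  D: 00 (length 2)
Average code length: 49/34 = 1.4412 bits/symbol


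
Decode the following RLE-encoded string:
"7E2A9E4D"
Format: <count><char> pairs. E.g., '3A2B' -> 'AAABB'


Expanding each <count><char> pair:
  7E -> 'EEEEEEE'
  2A -> 'AA'
  9E -> 'EEEEEEEEE'
  4D -> 'DDDD'

Decoded = EEEEEEEAAEEEEEEEEEDDDD


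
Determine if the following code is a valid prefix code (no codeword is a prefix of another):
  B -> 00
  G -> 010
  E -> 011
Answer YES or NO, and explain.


Checking each pair (does one codeword prefix another?):
  B='00' vs G='010': no prefix
  B='00' vs E='011': no prefix
  G='010' vs B='00': no prefix
  G='010' vs E='011': no prefix
  E='011' vs B='00': no prefix
  E='011' vs G='010': no prefix
No violation found over all pairs.

YES -- this is a valid prefix code. No codeword is a prefix of any other codeword.


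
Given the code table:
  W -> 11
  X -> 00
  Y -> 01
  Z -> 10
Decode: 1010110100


Decoding:
10 -> Z
10 -> Z
11 -> W
01 -> Y
00 -> X


Result: ZZWYX


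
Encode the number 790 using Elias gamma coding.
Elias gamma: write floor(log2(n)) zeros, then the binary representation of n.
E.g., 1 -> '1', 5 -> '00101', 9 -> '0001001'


num_bits = floor(log2(790)) + 1 = 10
leading_zeros = num_bits - 1 = 9
binary(790) = 1100010110

Elias gamma(790) = '000000000' + '1100010110' = 0000000001100010110 (19 bits)


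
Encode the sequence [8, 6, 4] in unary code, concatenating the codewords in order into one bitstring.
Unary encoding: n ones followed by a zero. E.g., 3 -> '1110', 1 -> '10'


Encode each number as n ones followed by a terminating 0:
  8 -> 111111110 (9 bits)
  6 -> 1111110 (7 bits)
  4 -> 11110 (5 bits)
Total length = 9 + 7 + 5 = 21 bits.

Unary([8, 6, 4]) = 111111110111111011110 (21 bits)


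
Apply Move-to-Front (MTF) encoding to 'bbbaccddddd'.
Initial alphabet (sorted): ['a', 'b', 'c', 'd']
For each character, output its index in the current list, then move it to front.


MTF encoding:
'b': index 1 in ['a', 'b', 'c', 'd'] -> ['b', 'a', 'c', 'd']
'b': index 0 in ['b', 'a', 'c', 'd'] -> ['b', 'a', 'c', 'd']
'b': index 0 in ['b', 'a', 'c', 'd'] -> ['b', 'a', 'c', 'd']
'a': index 1 in ['b', 'a', 'c', 'd'] -> ['a', 'b', 'c', 'd']
'c': index 2 in ['a', 'b', 'c', 'd'] -> ['c', 'a', 'b', 'd']
'c': index 0 in ['c', 'a', 'b', 'd'] -> ['c', 'a', 'b', 'd']
'd': index 3 in ['c', 'a', 'b', 'd'] -> ['d', 'c', 'a', 'b']
'd': index 0 in ['d', 'c', 'a', 'b'] -> ['d', 'c', 'a', 'b']
'd': index 0 in ['d', 'c', 'a', 'b'] -> ['d', 'c', 'a', 'b']
'd': index 0 in ['d', 'c', 'a', 'b'] -> ['d', 'c', 'a', 'b']
'd': index 0 in ['d', 'c', 'a', 'b'] -> ['d', 'c', 'a', 'b']


Output: [1, 0, 0, 1, 2, 0, 3, 0, 0, 0, 0]


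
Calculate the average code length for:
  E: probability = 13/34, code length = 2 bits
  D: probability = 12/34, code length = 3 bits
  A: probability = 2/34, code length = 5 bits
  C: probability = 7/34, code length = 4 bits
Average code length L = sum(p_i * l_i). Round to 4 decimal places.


Weighted contributions p_i * l_i:
  E: (13/34) * 2 = 26/34
  D: (12/34) * 3 = 36/34
  A: (2/34) * 5 = 10/34
  C: (7/34) * 4 = 28/34
Sum = (26 + 36 + 10 + 28)/34 = 100/34

L = 100/34 = 2.9412 bits/symbol


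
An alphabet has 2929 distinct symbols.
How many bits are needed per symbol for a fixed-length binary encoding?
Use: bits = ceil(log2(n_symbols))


log2(2929) = 11.5162
Bracket: 2^11 = 2048 < 2929 <= 2^12 = 4096
So ceil(log2(2929)) = 12

bits = ceil(log2(2929)) = ceil(11.5162) = 12 bits


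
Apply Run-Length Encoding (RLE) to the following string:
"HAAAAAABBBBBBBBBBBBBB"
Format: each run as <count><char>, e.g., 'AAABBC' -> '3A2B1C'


Scanning runs left to right:
  i=0: run of 'H' x 1 -> '1H'
  i=1: run of 'A' x 6 -> '6A'
  i=7: run of 'B' x 14 -> '14B'

RLE = 1H6A14B


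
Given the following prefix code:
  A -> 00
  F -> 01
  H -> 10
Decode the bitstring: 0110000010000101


Decoding step by step:
Bits 01 -> F
Bits 10 -> H
Bits 00 -> A
Bits 00 -> A
Bits 10 -> H
Bits 00 -> A
Bits 01 -> F
Bits 01 -> F


Decoded message: FHAAHAFF


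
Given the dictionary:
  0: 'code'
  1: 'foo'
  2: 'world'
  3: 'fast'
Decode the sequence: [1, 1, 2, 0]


Look up each index in the dictionary:
  1 -> 'foo'
  1 -> 'foo'
  2 -> 'world'
  0 -> 'code'

Decoded: "foo foo world code"


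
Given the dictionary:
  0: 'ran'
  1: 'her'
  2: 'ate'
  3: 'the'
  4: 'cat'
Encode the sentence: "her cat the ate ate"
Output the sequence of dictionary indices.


Look up each word in the dictionary:
  'her' -> 1
  'cat' -> 4
  'the' -> 3
  'ate' -> 2
  'ate' -> 2

Encoded: [1, 4, 3, 2, 2]


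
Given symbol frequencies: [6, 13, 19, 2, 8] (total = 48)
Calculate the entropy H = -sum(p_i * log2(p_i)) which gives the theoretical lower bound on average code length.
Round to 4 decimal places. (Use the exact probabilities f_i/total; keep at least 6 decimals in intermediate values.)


Per-symbol terms -p_i * log2(p_i) with p_i = f_i/48:
  p = 6/48 = 0.125000: log2(p) = -3.000000, -p*log2(p) = 0.375000
  p = 13/48 = 0.270833: log2(p) = -1.884523, -p*log2(p) = 0.510392
  p = 19/48 = 0.395833: log2(p) = -1.337035, -p*log2(p) = 0.529243
  p = 2/48 = 0.041667: log2(p) = -4.584963, -p*log2(p) = 0.191040
  p = 8/48 = 0.166667: log2(p) = -2.584963, -p*log2(p) = 0.430827
H = 0.375000 + 0.510392 + 0.529243 + 0.191040 + 0.430827 = 2.036502

H = 2.0365 bits/symbol


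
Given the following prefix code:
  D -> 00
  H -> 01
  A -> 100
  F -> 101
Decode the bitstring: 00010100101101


Decoding step by step:
Bits 00 -> D
Bits 01 -> H
Bits 01 -> H
Bits 00 -> D
Bits 101 -> F
Bits 101 -> F


Decoded message: DHHDFF


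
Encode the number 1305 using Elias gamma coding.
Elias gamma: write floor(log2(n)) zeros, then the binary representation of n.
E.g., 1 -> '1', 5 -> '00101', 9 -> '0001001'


num_bits = floor(log2(1305)) + 1 = 11
leading_zeros = num_bits - 1 = 10
binary(1305) = 10100011001

Elias gamma(1305) = '0000000000' + '10100011001' = 000000000010100011001 (21 bits)


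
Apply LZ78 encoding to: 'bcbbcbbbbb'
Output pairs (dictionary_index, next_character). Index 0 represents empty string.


LZ78 encoding steps:
Dictionary: {0: ''}
Step 1: w='' (idx 0), next='b' -> output (0, 'b'), add 'b' as idx 1
Step 2: w='' (idx 0), next='c' -> output (0, 'c'), add 'c' as idx 2
Step 3: w='b' (idx 1), next='b' -> output (1, 'b'), add 'bb' as idx 3
Step 4: w='c' (idx 2), next='b' -> output (2, 'b'), add 'cb' as idx 4
Step 5: w='bb' (idx 3), next='b' -> output (3, 'b'), add 'bbb' as idx 5
Step 6: w='b' (idx 1), end of input -> output (1, '')


Encoded: [(0, 'b'), (0, 'c'), (1, 'b'), (2, 'b'), (3, 'b'), (1, '')]


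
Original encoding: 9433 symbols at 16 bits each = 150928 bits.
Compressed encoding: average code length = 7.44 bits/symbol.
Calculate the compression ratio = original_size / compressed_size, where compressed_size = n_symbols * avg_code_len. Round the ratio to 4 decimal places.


original_size = n_symbols * orig_bits = 9433 * 16 = 150928 bits
compressed_size = n_symbols * avg_code_len = 9433 * 7.44 = 70181.52 bits
ratio = original_size / compressed_size = 150928 / 70181.52 = 2.1505

Compression ratio = 2.1505


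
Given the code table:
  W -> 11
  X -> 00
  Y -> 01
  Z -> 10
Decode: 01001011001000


Decoding:
01 -> Y
00 -> X
10 -> Z
11 -> W
00 -> X
10 -> Z
00 -> X


Result: YXZWXZX


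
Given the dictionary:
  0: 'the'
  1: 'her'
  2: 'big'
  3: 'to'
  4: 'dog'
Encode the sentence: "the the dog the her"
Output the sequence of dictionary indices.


Look up each word in the dictionary:
  'the' -> 0
  'the' -> 0
  'dog' -> 4
  'the' -> 0
  'her' -> 1

Encoded: [0, 0, 4, 0, 1]


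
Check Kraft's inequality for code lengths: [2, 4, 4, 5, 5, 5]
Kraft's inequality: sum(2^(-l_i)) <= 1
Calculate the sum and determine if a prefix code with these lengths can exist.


Sum = 2^(-2) + 2^(-4) + 2^(-4) + 2^(-5) + 2^(-5) + 2^(-5)
    = 0.25 + 0.0625 + 0.0625 + 0.03125 + 0.03125 + 0.03125
    = 15/32 = 0.46875
Since 0.46875 <= 1, Kraft's inequality IS satisfied.
A prefix code with these lengths CAN exist.

Kraft sum = 0.46875. Satisfied.


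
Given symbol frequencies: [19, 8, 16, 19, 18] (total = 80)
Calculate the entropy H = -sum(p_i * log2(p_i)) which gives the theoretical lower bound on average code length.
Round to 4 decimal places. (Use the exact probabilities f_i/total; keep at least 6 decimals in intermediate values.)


Per-symbol terms -p_i * log2(p_i) with p_i = f_i/80:
  p = 19/80 = 0.237500: log2(p) = -2.074001, -p*log2(p) = 0.492575
  p = 8/80 = 0.100000: log2(p) = -3.321928, -p*log2(p) = 0.332193
  p = 16/80 = 0.200000: log2(p) = -2.321928, -p*log2(p) = 0.464386
  p = 19/80 = 0.237500: log2(p) = -2.074001, -p*log2(p) = 0.492575
  p = 18/80 = 0.225000: log2(p) = -2.152003, -p*log2(p) = 0.484201
H = 0.492575 + 0.332193 + 0.464386 + 0.492575 + 0.484201 = 2.265930

H = 2.2659 bits/symbol


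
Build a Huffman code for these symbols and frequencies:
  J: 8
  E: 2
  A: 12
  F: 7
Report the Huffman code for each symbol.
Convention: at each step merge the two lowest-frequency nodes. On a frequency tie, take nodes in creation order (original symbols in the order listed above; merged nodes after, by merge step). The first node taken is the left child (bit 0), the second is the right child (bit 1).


Huffman tree construction:
Step 1: Merge E(2) + F(7) = 9
Step 2: Merge J(8) + (E+F)(9) = 17
Step 3: Merge A(12) + (J+(E+F))(17) = 29
Read each symbol's code off the tree from the root (left child = 0, right child = 1).

Codes:
  J: 10 (length 2)
  E: 110 (length 3)
  A: 0 (length 1)
  F: 111 (length 3)
Average code length: 55/29 = 1.8966 bits/symbol


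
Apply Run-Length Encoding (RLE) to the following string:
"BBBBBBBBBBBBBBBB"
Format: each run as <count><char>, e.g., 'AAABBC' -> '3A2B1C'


Scanning runs left to right:
  i=0: run of 'B' x 16 -> '16B'

RLE = 16B


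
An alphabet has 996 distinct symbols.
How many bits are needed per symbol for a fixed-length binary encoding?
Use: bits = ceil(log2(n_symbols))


log2(996) = 9.96
Bracket: 2^9 = 512 < 996 <= 2^10 = 1024
So ceil(log2(996)) = 10

bits = ceil(log2(996)) = ceil(9.96) = 10 bits


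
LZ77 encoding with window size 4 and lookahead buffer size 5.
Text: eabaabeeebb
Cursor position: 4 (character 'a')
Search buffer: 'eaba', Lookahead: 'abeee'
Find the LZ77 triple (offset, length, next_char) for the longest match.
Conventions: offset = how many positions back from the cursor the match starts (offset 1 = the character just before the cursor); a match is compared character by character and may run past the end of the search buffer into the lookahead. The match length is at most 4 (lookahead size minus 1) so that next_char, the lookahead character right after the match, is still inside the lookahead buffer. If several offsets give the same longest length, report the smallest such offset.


Try each offset into the search buffer:
  offset=1 (pos 3, char 'a'): match length 1
  offset=2 (pos 2, char 'b'): match length 0
  offset=3 (pos 1, char 'a'): match length 2
  offset=4 (pos 0, char 'e'): match length 0
Longest match has length 2 at offset 3.
next_char = character at position 4 + 2 = 6 -> 'e'

Best match: offset=3, length=2 (matching 'ab' starting at position 1)
LZ77 triple: (3, 2, 'e')


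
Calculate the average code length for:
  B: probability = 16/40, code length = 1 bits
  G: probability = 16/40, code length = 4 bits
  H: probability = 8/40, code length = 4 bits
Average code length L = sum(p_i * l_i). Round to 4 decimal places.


Weighted contributions p_i * l_i:
  B: (16/40) * 1 = 16/40
  G: (16/40) * 4 = 64/40
  H: (8/40) * 4 = 32/40
Sum = (16 + 64 + 32)/40 = 112/40

L = 112/40 = 2.8000 bits/symbol


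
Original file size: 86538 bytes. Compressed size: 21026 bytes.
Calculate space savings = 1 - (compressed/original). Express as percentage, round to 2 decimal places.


ratio = compressed/original = 21026/86538 = 0.242968
savings = 1 - ratio = 1 - 0.242968 = 0.757032
as a percentage: 0.757032 * 100 = 75.7%

Space savings = 1 - 21026/86538 = 75.7%


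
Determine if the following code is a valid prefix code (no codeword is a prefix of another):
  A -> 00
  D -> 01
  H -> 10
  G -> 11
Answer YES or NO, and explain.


Checking each pair (does one codeword prefix another?):
  A='00' vs D='01': no prefix
  A='00' vs H='10': no prefix
  A='00' vs G='11': no prefix
  D='01' vs A='00': no prefix
  D='01' vs H='10': no prefix
  D='01' vs G='11': no prefix
  H='10' vs A='00': no prefix
  H='10' vs D='01': no prefix
  H='10' vs G='11': no prefix
  G='11' vs A='00': no prefix
  G='11' vs D='01': no prefix
  G='11' vs H='10': no prefix
No violation found over all pairs.

YES -- this is a valid prefix code. No codeword is a prefix of any other codeword.


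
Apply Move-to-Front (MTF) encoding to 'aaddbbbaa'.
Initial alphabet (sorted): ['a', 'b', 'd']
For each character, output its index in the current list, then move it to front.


MTF encoding:
'a': index 0 in ['a', 'b', 'd'] -> ['a', 'b', 'd']
'a': index 0 in ['a', 'b', 'd'] -> ['a', 'b', 'd']
'd': index 2 in ['a', 'b', 'd'] -> ['d', 'a', 'b']
'd': index 0 in ['d', 'a', 'b'] -> ['d', 'a', 'b']
'b': index 2 in ['d', 'a', 'b'] -> ['b', 'd', 'a']
'b': index 0 in ['b', 'd', 'a'] -> ['b', 'd', 'a']
'b': index 0 in ['b', 'd', 'a'] -> ['b', 'd', 'a']
'a': index 2 in ['b', 'd', 'a'] -> ['a', 'b', 'd']
'a': index 0 in ['a', 'b', 'd'] -> ['a', 'b', 'd']


Output: [0, 0, 2, 0, 2, 0, 0, 2, 0]


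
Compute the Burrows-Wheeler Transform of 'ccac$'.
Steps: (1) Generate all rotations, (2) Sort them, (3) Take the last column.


Rotations (sorted):
  0: $ccac -> last char: c
  1: ac$cc -> last char: c
  2: c$cca -> last char: a
  3: cac$c -> last char: c
  4: ccac$ -> last char: $


BWT = ccac$


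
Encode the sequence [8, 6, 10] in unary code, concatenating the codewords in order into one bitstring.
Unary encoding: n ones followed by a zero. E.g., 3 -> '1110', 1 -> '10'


Encode each number as n ones followed by a terminating 0:
  8 -> 111111110 (9 bits)
  6 -> 1111110 (7 bits)
  10 -> 11111111110 (11 bits)
Total length = 9 + 7 + 11 = 27 bits.

Unary([8, 6, 10]) = 111111110111111011111111110 (27 bits)


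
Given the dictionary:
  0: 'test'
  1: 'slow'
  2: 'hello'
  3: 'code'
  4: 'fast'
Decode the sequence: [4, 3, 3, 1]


Look up each index in the dictionary:
  4 -> 'fast'
  3 -> 'code'
  3 -> 'code'
  1 -> 'slow'

Decoded: "fast code code slow"


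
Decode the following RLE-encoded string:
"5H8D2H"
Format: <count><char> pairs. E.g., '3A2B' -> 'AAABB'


Expanding each <count><char> pair:
  5H -> 'HHHHH'
  8D -> 'DDDDDDDD'
  2H -> 'HH'

Decoded = HHHHHDDDDDDDDHH


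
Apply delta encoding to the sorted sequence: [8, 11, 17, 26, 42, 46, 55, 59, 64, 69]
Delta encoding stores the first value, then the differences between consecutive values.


First value: 8
Deltas:
  11 - 8 = 3
  17 - 11 = 6
  26 - 17 = 9
  42 - 26 = 16
  46 - 42 = 4
  55 - 46 = 9
  59 - 55 = 4
  64 - 59 = 5
  69 - 64 = 5


Delta encoded: [8, 3, 6, 9, 16, 4, 9, 4, 5, 5]


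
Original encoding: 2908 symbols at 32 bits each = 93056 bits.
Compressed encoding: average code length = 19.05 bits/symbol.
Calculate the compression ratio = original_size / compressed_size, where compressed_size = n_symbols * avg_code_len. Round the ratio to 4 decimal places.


original_size = n_symbols * orig_bits = 2908 * 32 = 93056 bits
compressed_size = n_symbols * avg_code_len = 2908 * 19.05 = 55397.4 bits
ratio = original_size / compressed_size = 93056 / 55397.4 = 1.6798

Compression ratio = 1.6798


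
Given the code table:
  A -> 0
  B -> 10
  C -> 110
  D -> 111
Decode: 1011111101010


Decoding:
10 -> B
111 -> D
111 -> D
0 -> A
10 -> B
10 -> B


Result: BDDABB


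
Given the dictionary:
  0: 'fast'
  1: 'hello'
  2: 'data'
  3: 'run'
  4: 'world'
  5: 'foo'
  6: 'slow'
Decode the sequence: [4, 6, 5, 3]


Look up each index in the dictionary:
  4 -> 'world'
  6 -> 'slow'
  5 -> 'foo'
  3 -> 'run'

Decoded: "world slow foo run"


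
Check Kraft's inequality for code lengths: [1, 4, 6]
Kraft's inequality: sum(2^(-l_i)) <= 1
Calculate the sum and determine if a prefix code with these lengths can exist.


Sum = 2^(-1) + 2^(-4) + 2^(-6)
    = 0.5 + 0.0625 + 0.015625
    = 37/64 = 0.578125
Since 0.578125 <= 1, Kraft's inequality IS satisfied.
A prefix code with these lengths CAN exist.

Kraft sum = 0.578125. Satisfied.


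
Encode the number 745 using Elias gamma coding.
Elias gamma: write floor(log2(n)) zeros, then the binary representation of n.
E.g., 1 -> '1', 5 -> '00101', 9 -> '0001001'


num_bits = floor(log2(745)) + 1 = 10
leading_zeros = num_bits - 1 = 9
binary(745) = 1011101001

Elias gamma(745) = '000000000' + '1011101001' = 0000000001011101001 (19 bits)


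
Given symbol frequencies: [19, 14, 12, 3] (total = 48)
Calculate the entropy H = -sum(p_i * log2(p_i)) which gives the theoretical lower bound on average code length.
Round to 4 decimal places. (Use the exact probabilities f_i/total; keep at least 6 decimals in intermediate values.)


Per-symbol terms -p_i * log2(p_i) with p_i = f_i/48:
  p = 19/48 = 0.395833: log2(p) = -1.337035, -p*log2(p) = 0.529243
  p = 14/48 = 0.291667: log2(p) = -1.777608, -p*log2(p) = 0.518469
  p = 12/48 = 0.250000: log2(p) = -2.000000, -p*log2(p) = 0.500000
  p = 3/48 = 0.062500: log2(p) = -4.000000, -p*log2(p) = 0.250000
H = 0.529243 + 0.518469 + 0.500000 + 0.250000 = 1.797712

H = 1.7977 bits/symbol


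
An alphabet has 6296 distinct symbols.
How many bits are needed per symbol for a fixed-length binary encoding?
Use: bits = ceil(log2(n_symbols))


log2(6296) = 12.6202
Bracket: 2^12 = 4096 < 6296 <= 2^13 = 8192
So ceil(log2(6296)) = 13

bits = ceil(log2(6296)) = ceil(12.6202) = 13 bits


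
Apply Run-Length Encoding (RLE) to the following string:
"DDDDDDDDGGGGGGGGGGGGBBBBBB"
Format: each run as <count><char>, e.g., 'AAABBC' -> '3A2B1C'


Scanning runs left to right:
  i=0: run of 'D' x 8 -> '8D'
  i=8: run of 'G' x 12 -> '12G'
  i=20: run of 'B' x 6 -> '6B'

RLE = 8D12G6B


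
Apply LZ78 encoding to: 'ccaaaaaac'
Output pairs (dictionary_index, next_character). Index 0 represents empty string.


LZ78 encoding steps:
Dictionary: {0: ''}
Step 1: w='' (idx 0), next='c' -> output (0, 'c'), add 'c' as idx 1
Step 2: w='c' (idx 1), next='a' -> output (1, 'a'), add 'ca' as idx 2
Step 3: w='' (idx 0), next='a' -> output (0, 'a'), add 'a' as idx 3
Step 4: w='a' (idx 3), next='a' -> output (3, 'a'), add 'aa' as idx 4
Step 5: w='aa' (idx 4), next='c' -> output (4, 'c'), add 'aac' as idx 5


Encoded: [(0, 'c'), (1, 'a'), (0, 'a'), (3, 'a'), (4, 'c')]


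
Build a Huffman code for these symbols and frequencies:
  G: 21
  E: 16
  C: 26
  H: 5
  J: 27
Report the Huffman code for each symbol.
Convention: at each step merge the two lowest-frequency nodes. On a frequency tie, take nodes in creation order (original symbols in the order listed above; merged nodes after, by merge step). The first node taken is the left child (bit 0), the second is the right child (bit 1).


Huffman tree construction:
Step 1: Merge H(5) + E(16) = 21
Step 2: Merge G(21) + (H+E)(21) = 42
Step 3: Merge C(26) + J(27) = 53
Step 4: Merge (G+(H+E))(42) + (C+J)(53) = 95
Read each symbol's code off the tree from the root (left child = 0, right child = 1).

Codes:
  G: 00 (length 2)
  E: 011 (length 3)
  C: 10 (length 2)
  H: 010 (length 3)
  J: 11 (length 2)
Average code length: 211/95 = 2.2211 bits/symbol


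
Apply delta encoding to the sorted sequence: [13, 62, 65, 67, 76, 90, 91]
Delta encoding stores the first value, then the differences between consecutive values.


First value: 13
Deltas:
  62 - 13 = 49
  65 - 62 = 3
  67 - 65 = 2
  76 - 67 = 9
  90 - 76 = 14
  91 - 90 = 1


Delta encoded: [13, 49, 3, 2, 9, 14, 1]


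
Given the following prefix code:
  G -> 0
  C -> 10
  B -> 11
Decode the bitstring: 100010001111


Decoding step by step:
Bits 10 -> C
Bits 0 -> G
Bits 0 -> G
Bits 10 -> C
Bits 0 -> G
Bits 0 -> G
Bits 11 -> B
Bits 11 -> B


Decoded message: CGGCGGBB


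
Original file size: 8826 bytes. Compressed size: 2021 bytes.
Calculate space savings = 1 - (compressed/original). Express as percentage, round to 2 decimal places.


ratio = compressed/original = 2021/8826 = 0.228983
savings = 1 - ratio = 1 - 0.228983 = 0.771017
as a percentage: 0.771017 * 100 = 77.1%

Space savings = 1 - 2021/8826 = 77.1%


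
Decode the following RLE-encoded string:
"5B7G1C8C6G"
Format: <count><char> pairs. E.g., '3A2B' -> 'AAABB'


Expanding each <count><char> pair:
  5B -> 'BBBBB'
  7G -> 'GGGGGGG'
  1C -> 'C'
  8C -> 'CCCCCCCC'
  6G -> 'GGGGGG'

Decoded = BBBBBGGGGGGGCCCCCCCCCGGGGGG


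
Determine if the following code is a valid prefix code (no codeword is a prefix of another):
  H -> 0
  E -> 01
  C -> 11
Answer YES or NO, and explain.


Checking each pair (does one codeword prefix another?):
  H='0' vs E='01': prefix -- VIOLATION

NO -- this is NOT a valid prefix code. H (0) is a prefix of E (01).


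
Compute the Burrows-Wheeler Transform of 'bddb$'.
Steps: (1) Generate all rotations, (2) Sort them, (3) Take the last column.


Rotations (sorted):
  0: $bddb -> last char: b
  1: b$bdd -> last char: d
  2: bddb$ -> last char: $
  3: db$bd -> last char: d
  4: ddb$b -> last char: b


BWT = bd$db


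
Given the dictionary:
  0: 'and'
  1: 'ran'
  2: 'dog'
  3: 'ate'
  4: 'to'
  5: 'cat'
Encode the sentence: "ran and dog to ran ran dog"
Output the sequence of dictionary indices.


Look up each word in the dictionary:
  'ran' -> 1
  'and' -> 0
  'dog' -> 2
  'to' -> 4
  'ran' -> 1
  'ran' -> 1
  'dog' -> 2

Encoded: [1, 0, 2, 4, 1, 1, 2]


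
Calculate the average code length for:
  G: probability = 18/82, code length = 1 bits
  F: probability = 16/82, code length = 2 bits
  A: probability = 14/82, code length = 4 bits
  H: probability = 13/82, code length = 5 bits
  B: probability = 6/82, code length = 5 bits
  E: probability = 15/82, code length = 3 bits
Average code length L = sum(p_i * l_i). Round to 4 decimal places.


Weighted contributions p_i * l_i:
  G: (18/82) * 1 = 18/82
  F: (16/82) * 2 = 32/82
  A: (14/82) * 4 = 56/82
  H: (13/82) * 5 = 65/82
  B: (6/82) * 5 = 30/82
  E: (15/82) * 3 = 45/82
Sum = (18 + 32 + 56 + 65 + 30 + 45)/82 = 246/82

L = 246/82 = 3.0000 bits/symbol


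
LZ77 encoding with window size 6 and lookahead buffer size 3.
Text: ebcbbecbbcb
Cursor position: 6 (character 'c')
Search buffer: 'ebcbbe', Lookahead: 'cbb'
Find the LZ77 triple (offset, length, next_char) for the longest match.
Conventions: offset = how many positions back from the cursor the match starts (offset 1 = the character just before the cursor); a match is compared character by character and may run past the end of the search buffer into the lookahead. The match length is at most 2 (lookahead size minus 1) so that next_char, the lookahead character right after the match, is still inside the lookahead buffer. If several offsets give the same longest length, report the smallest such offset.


Try each offset into the search buffer:
  offset=1 (pos 5, char 'e'): match length 0
  offset=2 (pos 4, char 'b'): match length 0
  offset=3 (pos 3, char 'b'): match length 0
  offset=4 (pos 2, char 'c'): match length 2
  offset=5 (pos 1, char 'b'): match length 0
  offset=6 (pos 0, char 'e'): match length 0
Longest match has length 2 at offset 4.
next_char = character at position 6 + 2 = 8 -> 'b'

Best match: offset=4, length=2 (matching 'cb' starting at position 2)
LZ77 triple: (4, 2, 'b')


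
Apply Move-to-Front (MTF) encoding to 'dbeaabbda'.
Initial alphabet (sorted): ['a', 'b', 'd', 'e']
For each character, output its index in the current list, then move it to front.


MTF encoding:
'd': index 2 in ['a', 'b', 'd', 'e'] -> ['d', 'a', 'b', 'e']
'b': index 2 in ['d', 'a', 'b', 'e'] -> ['b', 'd', 'a', 'e']
'e': index 3 in ['b', 'd', 'a', 'e'] -> ['e', 'b', 'd', 'a']
'a': index 3 in ['e', 'b', 'd', 'a'] -> ['a', 'e', 'b', 'd']
'a': index 0 in ['a', 'e', 'b', 'd'] -> ['a', 'e', 'b', 'd']
'b': index 2 in ['a', 'e', 'b', 'd'] -> ['b', 'a', 'e', 'd']
'b': index 0 in ['b', 'a', 'e', 'd'] -> ['b', 'a', 'e', 'd']
'd': index 3 in ['b', 'a', 'e', 'd'] -> ['d', 'b', 'a', 'e']
'a': index 2 in ['d', 'b', 'a', 'e'] -> ['a', 'd', 'b', 'e']


Output: [2, 2, 3, 3, 0, 2, 0, 3, 2]


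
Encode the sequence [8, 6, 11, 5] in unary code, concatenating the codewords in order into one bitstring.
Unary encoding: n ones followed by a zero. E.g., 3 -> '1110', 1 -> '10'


Encode each number as n ones followed by a terminating 0:
  8 -> 111111110 (9 bits)
  6 -> 1111110 (7 bits)
  11 -> 111111111110 (12 bits)
  5 -> 111110 (6 bits)
Total length = 9 + 7 + 12 + 6 = 34 bits.

Unary([8, 6, 11, 5]) = 1111111101111110111111111110111110 (34 bits)


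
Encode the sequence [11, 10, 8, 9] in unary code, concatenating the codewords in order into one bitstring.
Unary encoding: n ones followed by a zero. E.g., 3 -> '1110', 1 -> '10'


Encode each number as n ones followed by a terminating 0:
  11 -> 111111111110 (12 bits)
  10 -> 11111111110 (11 bits)
  8 -> 111111110 (9 bits)
  9 -> 1111111110 (10 bits)
Total length = 12 + 11 + 9 + 10 = 42 bits.

Unary([11, 10, 8, 9]) = 111111111110111111111101111111101111111110 (42 bits)


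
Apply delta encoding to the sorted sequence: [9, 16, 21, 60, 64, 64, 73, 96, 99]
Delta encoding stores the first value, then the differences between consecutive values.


First value: 9
Deltas:
  16 - 9 = 7
  21 - 16 = 5
  60 - 21 = 39
  64 - 60 = 4
  64 - 64 = 0
  73 - 64 = 9
  96 - 73 = 23
  99 - 96 = 3


Delta encoded: [9, 7, 5, 39, 4, 0, 9, 23, 3]


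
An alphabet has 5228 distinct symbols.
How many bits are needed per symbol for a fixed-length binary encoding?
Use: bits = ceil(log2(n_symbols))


log2(5228) = 12.352
Bracket: 2^12 = 4096 < 5228 <= 2^13 = 8192
So ceil(log2(5228)) = 13

bits = ceil(log2(5228)) = ceil(12.352) = 13 bits


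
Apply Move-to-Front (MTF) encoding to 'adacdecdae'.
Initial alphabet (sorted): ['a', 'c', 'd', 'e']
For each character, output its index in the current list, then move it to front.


MTF encoding:
'a': index 0 in ['a', 'c', 'd', 'e'] -> ['a', 'c', 'd', 'e']
'd': index 2 in ['a', 'c', 'd', 'e'] -> ['d', 'a', 'c', 'e']
'a': index 1 in ['d', 'a', 'c', 'e'] -> ['a', 'd', 'c', 'e']
'c': index 2 in ['a', 'd', 'c', 'e'] -> ['c', 'a', 'd', 'e']
'd': index 2 in ['c', 'a', 'd', 'e'] -> ['d', 'c', 'a', 'e']
'e': index 3 in ['d', 'c', 'a', 'e'] -> ['e', 'd', 'c', 'a']
'c': index 2 in ['e', 'd', 'c', 'a'] -> ['c', 'e', 'd', 'a']
'd': index 2 in ['c', 'e', 'd', 'a'] -> ['d', 'c', 'e', 'a']
'a': index 3 in ['d', 'c', 'e', 'a'] -> ['a', 'd', 'c', 'e']
'e': index 3 in ['a', 'd', 'c', 'e'] -> ['e', 'a', 'd', 'c']


Output: [0, 2, 1, 2, 2, 3, 2, 2, 3, 3]


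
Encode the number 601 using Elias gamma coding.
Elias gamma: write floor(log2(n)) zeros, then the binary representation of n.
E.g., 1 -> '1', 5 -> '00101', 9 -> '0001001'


num_bits = floor(log2(601)) + 1 = 10
leading_zeros = num_bits - 1 = 9
binary(601) = 1001011001

Elias gamma(601) = '000000000' + '1001011001' = 0000000001001011001 (19 bits)


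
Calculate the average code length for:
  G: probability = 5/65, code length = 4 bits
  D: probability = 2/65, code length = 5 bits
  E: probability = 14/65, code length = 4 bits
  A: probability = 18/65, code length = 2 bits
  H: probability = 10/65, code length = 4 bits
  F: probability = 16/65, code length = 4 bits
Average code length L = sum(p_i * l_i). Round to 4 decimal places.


Weighted contributions p_i * l_i:
  G: (5/65) * 4 = 20/65
  D: (2/65) * 5 = 10/65
  E: (14/65) * 4 = 56/65
  A: (18/65) * 2 = 36/65
  H: (10/65) * 4 = 40/65
  F: (16/65) * 4 = 64/65
Sum = (20 + 10 + 56 + 36 + 40 + 64)/65 = 226/65

L = 226/65 = 3.4769 bits/symbol
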